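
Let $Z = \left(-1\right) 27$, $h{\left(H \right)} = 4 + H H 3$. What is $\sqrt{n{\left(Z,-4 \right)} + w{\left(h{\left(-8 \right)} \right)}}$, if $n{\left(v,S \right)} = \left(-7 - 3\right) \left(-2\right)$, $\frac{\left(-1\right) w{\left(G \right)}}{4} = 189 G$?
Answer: $2 i \sqrt{37039} \approx 384.91 i$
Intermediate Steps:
$h{\left(H \right)} = 4 + 3 H^{2}$ ($h{\left(H \right)} = 4 + H^{2} \cdot 3 = 4 + 3 H^{2}$)
$Z = -27$
$w{\left(G \right)} = - 756 G$ ($w{\left(G \right)} = - 4 \cdot 189 G = - 756 G$)
$n{\left(v,S \right)} = 20$ ($n{\left(v,S \right)} = \left(-10\right) \left(-2\right) = 20$)
$\sqrt{n{\left(Z,-4 \right)} + w{\left(h{\left(-8 \right)} \right)}} = \sqrt{20 - 756 \left(4 + 3 \left(-8\right)^{2}\right)} = \sqrt{20 - 756 \left(4 + 3 \cdot 64\right)} = \sqrt{20 - 756 \left(4 + 192\right)} = \sqrt{20 - 148176} = \sqrt{-148156} = 2 i \sqrt{37039}$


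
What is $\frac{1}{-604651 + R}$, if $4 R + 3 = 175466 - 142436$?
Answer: $- \frac{4}{2385577} \approx -1.6767 \cdot 10^{-6}$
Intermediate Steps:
$R = \frac{33027}{4}$ ($R = - \frac{3}{4} + \frac{175466 - 142436}{4} = - \frac{3}{4} + \frac{1}{4} \cdot 33030 = - \frac{3}{4} + \frac{16515}{2} = \frac{33027}{4} \approx 8256.8$)
$\frac{1}{-604651 + R} = \frac{1}{-604651 + \frac{33027}{4}} = \frac{1}{- \frac{2385577}{4}} = - \frac{4}{2385577}$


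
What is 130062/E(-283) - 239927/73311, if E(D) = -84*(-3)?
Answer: 3580693/6982 ≈ 512.85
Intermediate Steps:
E(D) = 252
130062/E(-283) - 239927/73311 = 130062/252 - 239927/73311 = 130062*(1/252) - 239927*1/73311 = 21677/42 - 239927/73311 = 3580693/6982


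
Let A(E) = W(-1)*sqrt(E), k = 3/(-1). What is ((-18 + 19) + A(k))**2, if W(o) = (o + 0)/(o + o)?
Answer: 1/4 + I*sqrt(3) ≈ 0.25 + 1.732*I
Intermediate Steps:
W(o) = 1/2 (W(o) = o/((2*o)) = o*(1/(2*o)) = 1/2)
k = -3 (k = 3*(-1) = -3)
A(E) = sqrt(E)/2
((-18 + 19) + A(k))**2 = ((-18 + 19) + sqrt(-3)/2)**2 = (1 + (I*sqrt(3))/2)**2 = (1 + I*sqrt(3)/2)**2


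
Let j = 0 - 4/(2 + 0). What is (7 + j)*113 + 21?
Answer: 586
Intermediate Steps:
j = -2 (j = 0 - 4/2 = 0 - 4*½ = 0 - 2 = -2)
(7 + j)*113 + 21 = (7 - 2)*113 + 21 = 5*113 + 21 = 565 + 21 = 586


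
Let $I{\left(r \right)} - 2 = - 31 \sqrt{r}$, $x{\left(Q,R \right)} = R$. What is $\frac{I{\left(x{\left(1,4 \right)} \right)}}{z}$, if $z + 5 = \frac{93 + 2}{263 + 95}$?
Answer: $\frac{1432}{113} \approx 12.673$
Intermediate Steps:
$I{\left(r \right)} = 2 - 31 \sqrt{r}$
$z = - \frac{1695}{358}$ ($z = -5 + \frac{93 + 2}{263 + 95} = -5 + \frac{95}{358} = - \frac{1695}{358} \approx -4.7346$)
$\frac{I{\left(x{\left(1,4 \right)} \right)}}{z} = \frac{2 - 31 \sqrt{4}}{- \frac{1695}{358}} = \left(2 - 62\right) \left(- \frac{358}{1695}\right) = \left(-60\right) \left(- \frac{358}{1695}\right) = \frac{1432}{113}$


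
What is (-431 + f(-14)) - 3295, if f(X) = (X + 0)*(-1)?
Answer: -3712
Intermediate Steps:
f(X) = -X (f(X) = X*(-1) = -X)
(-431 + f(-14)) - 3295 = (-431 - 1*(-14)) - 3295 = (-431 + 14) - 3295 = -417 - 3295 = -3712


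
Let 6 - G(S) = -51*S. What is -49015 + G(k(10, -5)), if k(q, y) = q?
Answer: -48499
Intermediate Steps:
G(S) = 6 + 51*S (G(S) = 6 - (-51)*S = 6 + 51*S)
-49015 + G(k(10, -5)) = -49015 + (6 + 51*10) = -49015 + (6 + 510) = -49015 + 516 = -48499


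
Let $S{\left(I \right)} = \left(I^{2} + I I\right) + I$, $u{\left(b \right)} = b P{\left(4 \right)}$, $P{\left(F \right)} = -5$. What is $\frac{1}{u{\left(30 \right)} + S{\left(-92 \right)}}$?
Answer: $\frac{1}{16686} \approx 5.993 \cdot 10^{-5}$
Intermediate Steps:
$u{\left(b \right)} = - 5 b$ ($u{\left(b \right)} = b \left(-5\right) = - 5 b$)
$S{\left(I \right)} = I + 2 I^{2}$ ($S{\left(I \right)} = \left(I^{2} + I^{2}\right) + I = 2 I^{2} + I = I + 2 I^{2}$)
$\frac{1}{u{\left(30 \right)} + S{\left(-92 \right)}} = \frac{1}{\left(-5\right) 30 - 92 \left(1 + 2 \left(-92\right)\right)} = \frac{1}{-150 - 92 \left(1 - 184\right)} = \frac{1}{-150 - -16836} = \frac{1}{-150 + 16836} = \frac{1}{16686}$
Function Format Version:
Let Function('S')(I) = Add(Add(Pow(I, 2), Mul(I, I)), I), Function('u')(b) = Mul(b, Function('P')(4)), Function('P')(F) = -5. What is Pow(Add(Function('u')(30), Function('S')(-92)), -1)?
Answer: Rational(1, 16686) ≈ 5.9930e-5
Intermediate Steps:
Function('u')(b) = Mul(-5, b) (Function('u')(b) = Mul(b, -5) = Mul(-5, b))
Function('S')(I) = Add(I, Mul(2, Pow(I, 2))) (Function('S')(I) = Add(Add(Pow(I, 2), Pow(I, 2)), I) = Add(Mul(2, Pow(I, 2)), I) = Add(I, Mul(2, Pow(I, 2))))
Pow(Add(Function('u')(30), Function('S')(-92)), -1) = Pow(Add(Mul(-5, 30), Mul(-92, Add(1, Mul(2, -92)))), -1) = Pow(Add(-150, Mul(-92, Add(1, -184))), -1) = Pow(Add(-150, Mul(-92, -183)), -1) = Pow(Add(-150, 16836), -1) = Pow(16686, -1) = Rational(1, 16686)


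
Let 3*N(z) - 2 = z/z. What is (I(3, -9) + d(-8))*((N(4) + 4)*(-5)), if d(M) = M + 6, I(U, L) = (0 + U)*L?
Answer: 725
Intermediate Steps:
I(U, L) = L*U (I(U, L) = U*L = L*U)
N(z) = 1 (N(z) = 2/3 + (z/z)/3 = 2/3 + (1/3)*1 = 2/3 + 1/3 = 1)
d(M) = 6 + M
(I(3, -9) + d(-8))*((N(4) + 4)*(-5)) = (-9*3 + (6 - 8))*((1 + 4)*(-5)) = (-27 - 2)*(5*(-5)) = -29*(-25) = 725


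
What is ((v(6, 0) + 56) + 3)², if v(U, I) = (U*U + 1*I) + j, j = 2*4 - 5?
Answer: 9604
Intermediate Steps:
j = 3 (j = 8 - 5 = 3)
v(U, I) = 3 + I + U² (v(U, I) = (U*U + 1*I) + 3 = (U² + I) + 3 = (I + U²) + 3 = 3 + I + U²)
((v(6, 0) + 56) + 3)² = (((3 + 0 + 6²) + 56) + 3)² = (((3 + 0 + 36) + 56) + 3)² = ((39 + 56) + 3)² = (95 + 3)² = 98² = 9604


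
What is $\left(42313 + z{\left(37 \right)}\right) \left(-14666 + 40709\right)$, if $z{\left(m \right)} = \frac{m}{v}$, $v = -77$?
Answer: $\frac{84849760752}{77} \approx 1.1019 \cdot 10^{9}$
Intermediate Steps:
$z{\left(m \right)} = - \frac{m}{77}$ ($z{\left(m \right)} = \frac{m}{-77} = m \left(- \frac{1}{77}\right) = - \frac{m}{77}$)
$\left(42313 + z{\left(37 \right)}\right) \left(-14666 + 40709\right) = \left(42313 - \frac{37}{77}\right) \left(-14666 + 40709\right) = \left(42313 - \frac{37}{77}\right) 26043 = \frac{3258064}{77} \cdot 26043 = \frac{84849760752}{77}$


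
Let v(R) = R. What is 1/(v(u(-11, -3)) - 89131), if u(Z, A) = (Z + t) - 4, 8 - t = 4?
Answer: -1/89142 ≈ -1.1218e-5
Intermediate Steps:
t = 4 (t = 8 - 1*4 = 8 - 4 = 4)
u(Z, A) = Z (u(Z, A) = (Z + 4) - 4 = (4 + Z) - 4 = Z)
1/(v(u(-11, -3)) - 89131) = 1/(-11 - 89131) = 1/(-89142) = -1/89142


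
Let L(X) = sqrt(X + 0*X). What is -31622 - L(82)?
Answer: -31622 - sqrt(82) ≈ -31631.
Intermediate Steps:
L(X) = sqrt(X) (L(X) = sqrt(X + 0) = sqrt(X))
-31622 - L(82) = -31622 - sqrt(82)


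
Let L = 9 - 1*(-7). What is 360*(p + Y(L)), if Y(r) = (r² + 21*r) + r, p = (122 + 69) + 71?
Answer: 313200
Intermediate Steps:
L = 16 (L = 9 + 7 = 16)
p = 262 (p = 191 + 71 = 262)
Y(r) = r² + 22*r
360*(p + Y(L)) = 360*(262 + 16*(22 + 16)) = 360*(262 + 16*38) = 360*(262 + 608) = 360*870 = 313200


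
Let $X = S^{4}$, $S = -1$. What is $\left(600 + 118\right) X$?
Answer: $718$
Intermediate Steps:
$X = 1$ ($X = \left(-1\right)^{4} = 1$)
$\left(600 + 118\right) X = \left(600 + 118\right) 1 = 718 \cdot 1 = 718$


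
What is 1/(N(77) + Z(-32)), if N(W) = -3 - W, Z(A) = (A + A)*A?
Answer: 1/1968 ≈ 0.00050813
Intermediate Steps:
Z(A) = 2*A² (Z(A) = (2*A)*A = 2*A²)
1/(N(77) + Z(-32)) = 1/((-3 - 1*77) + 2*(-32)²) = 1/((-3 - 77) + 2*1024) = 1/(-80 + 2048) = 1/1968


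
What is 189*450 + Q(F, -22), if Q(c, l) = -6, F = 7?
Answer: 85044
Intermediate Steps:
189*450 + Q(F, -22) = 189*450 - 6 = 85050 - 6 = 85044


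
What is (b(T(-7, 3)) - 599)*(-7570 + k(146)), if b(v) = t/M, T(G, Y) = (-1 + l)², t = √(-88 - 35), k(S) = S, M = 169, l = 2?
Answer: 4446976 - 7424*I*√123/169 ≈ 4.447e+6 - 487.2*I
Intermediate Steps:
t = I*√123 (t = √(-123) = I*√123 ≈ 11.091*I)
T(G, Y) = 1 (T(G, Y) = (-1 + 2)² = 1² = 1)
b(v) = I*√123/169 (b(v) = (I*√123)/169 = (I*√123)*(1/169) = I*√123/169)
(b(T(-7, 3)) - 599)*(-7570 + k(146)) = (I*√123/169 - 599)*(-7570 + 146) = (-599 + I*√123/169)*(-7424) = 4446976 - 7424*I*√123/169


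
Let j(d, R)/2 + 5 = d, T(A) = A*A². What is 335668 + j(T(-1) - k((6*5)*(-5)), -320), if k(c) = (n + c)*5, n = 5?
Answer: 337106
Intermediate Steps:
T(A) = A³
k(c) = 25 + 5*c (k(c) = (5 + c)*5 = 25 + 5*c)
j(d, R) = -10 + 2*d
335668 + j(T(-1) - k((6*5)*(-5)), -320) = 335668 + (-10 + 2*((-1)³ - (25 + 5*((6*5)*(-5))))) = 335668 + (-10 + 2*(-1 - (25 + 5*(30*(-5))))) = 335668 + (-10 + 2*(-1 - (25 + 5*(-150)))) = 335668 + (-10 + 2*(-1 - (25 - 750))) = 335668 + (-10 + 2*(-1 - 1*(-725))) = 335668 + (-10 + 2*(-1 + 725)) = 335668 + (-10 + 2*724) = 335668 + (-10 + 1448) = 335668 + 1438 = 337106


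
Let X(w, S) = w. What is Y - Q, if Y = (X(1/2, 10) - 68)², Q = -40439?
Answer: 179981/4 ≈ 44995.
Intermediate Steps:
Y = 18225/4 (Y = (1/2 - 68)² = (1*(½) - 68)² = (½ - 68)² = (-135/2)² = 18225/4 ≈ 4556.3)
Y - Q = 18225/4 - 1*(-40439) = 18225/4 + 40439 = 179981/4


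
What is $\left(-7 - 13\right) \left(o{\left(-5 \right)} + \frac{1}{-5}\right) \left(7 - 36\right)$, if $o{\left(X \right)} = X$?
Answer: $-3016$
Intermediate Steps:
$\left(-7 - 13\right) \left(o{\left(-5 \right)} + \frac{1}{-5}\right) \left(7 - 36\right) = \left(-7 - 13\right) \left(-5 + \frac{1}{-5}\right) \left(7 - 36\right) = - 20 \left(-5 - \frac{1}{5}\right) \left(-29\right) = \left(-20\right) \left(- \frac{26}{5}\right) \left(-29\right) = 104 \left(-29\right) = -3016$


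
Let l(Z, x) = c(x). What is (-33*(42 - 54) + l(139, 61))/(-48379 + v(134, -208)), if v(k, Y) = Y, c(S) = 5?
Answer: -401/48587 ≈ -0.0082532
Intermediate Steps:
l(Z, x) = 5
(-33*(42 - 54) + l(139, 61))/(-48379 + v(134, -208)) = (-33*(42 - 54) + 5)/(-48379 - 208) = (-33*(-12) + 5)/(-48587) = (396 + 5)*(-1/48587) = 401*(-1/48587) = -401/48587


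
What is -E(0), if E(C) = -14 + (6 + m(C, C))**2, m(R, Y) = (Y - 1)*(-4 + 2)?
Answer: -50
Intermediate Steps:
m(R, Y) = 2 - 2*Y (m(R, Y) = (-1 + Y)*(-2) = 2 - 2*Y)
E(C) = -14 + (8 - 2*C)**2 (E(C) = -14 + (6 + (2 - 2*C))**2 = -14 + (8 - 2*C)**2)
-E(0) = -(-14 + 4*(-4 + 0)**2) = -(-14 + 4*(-4)**2) = -(-14 + 4*16) = -(-14 + 64) = -1*50 = -50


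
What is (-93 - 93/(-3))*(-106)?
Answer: 6572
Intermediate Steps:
(-93 - 93/(-3))*(-106) = (-93 - 93*(-1/3))*(-106) = (-93 + 31)*(-106) = -62*(-106) = 6572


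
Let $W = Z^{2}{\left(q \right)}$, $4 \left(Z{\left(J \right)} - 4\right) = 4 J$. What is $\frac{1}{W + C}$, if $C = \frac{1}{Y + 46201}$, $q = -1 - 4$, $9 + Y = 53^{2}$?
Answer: $\frac{49001}{49002} \approx 0.99998$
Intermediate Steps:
$Y = 2800$ ($Y = -9 + 53^{2} = -9 + 2809 = 2800$)
$q = -5$
$Z{\left(J \right)} = 4 + J$ ($Z{\left(J \right)} = 4 + \frac{4 J}{4} = 4 + J$)
$C = \frac{1}{49001}$ ($C = \frac{1}{2800 + 46201} = \frac{1}{49001} \approx 2.0408 \cdot 10^{-5}$)
$W = 1$ ($W = \left(4 - 5\right)^{2} = \left(-1\right)^{2} = 1$)
$\frac{1}{W + C} = \frac{1}{1 + \frac{1}{49001}} = \frac{1}{\frac{49002}{49001}} = \frac{49001}{49002}$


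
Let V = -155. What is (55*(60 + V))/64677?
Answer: -5225/64677 ≈ -0.080786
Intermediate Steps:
(55*(60 + V))/64677 = (55*(60 - 155))/64677 = (55*(-95))*(1/64677) = -5225*1/64677 = -5225/64677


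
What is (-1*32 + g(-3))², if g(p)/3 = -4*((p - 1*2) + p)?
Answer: 4096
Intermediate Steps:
g(p) = 24 - 24*p (g(p) = 3*(-4*((p - 1*2) + p)) = 3*(-4*((p - 2) + p)) = 3*(-4*((-2 + p) + p)) = 3*(-4*(-2 + 2*p)) = 3*(8 - 8*p) = 24 - 24*p)
(-1*32 + g(-3))² = (-1*32 + (24 - 24*(-3)))² = (-32 + (24 + 72))² = (-32 + 96)² = 64² = 4096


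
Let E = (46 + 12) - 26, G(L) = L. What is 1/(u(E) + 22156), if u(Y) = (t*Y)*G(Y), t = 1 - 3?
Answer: 1/20108 ≈ 4.9731e-5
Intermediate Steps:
E = 32 (E = 58 - 26 = 32)
t = -2
u(Y) = -2*Y² (u(Y) = (-2*Y)*Y = -2*Y²)
1/(u(E) + 22156) = 1/(-2*32² + 22156) = 1/(-2*1024 + 22156) = 1/(-2048 + 22156) = 1/20108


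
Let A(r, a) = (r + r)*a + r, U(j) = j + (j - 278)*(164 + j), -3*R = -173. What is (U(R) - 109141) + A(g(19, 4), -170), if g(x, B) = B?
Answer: -1433519/9 ≈ -1.5928e+5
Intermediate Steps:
R = 173/3 (R = -1/3*(-173) = 173/3 ≈ 57.667)
U(j) = j + (-278 + j)*(164 + j)
A(r, a) = r + 2*a*r (A(r, a) = (2*r)*a + r = 2*a*r + r = r + 2*a*r)
(U(R) - 109141) + A(g(19, 4), -170) = ((-45592 + (173/3)**2 - 113*173/3) - 109141) + 4*(1 + 2*(-170)) = ((-45592 + 29929/9 - 19549/3) - 109141) + 4*(1 - 340) = (-439046/9 - 109141) + 4*(-339) = -1421315/9 - 1356 = -1433519/9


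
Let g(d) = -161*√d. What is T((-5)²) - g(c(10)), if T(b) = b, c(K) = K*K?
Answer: 1635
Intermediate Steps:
c(K) = K²
T((-5)²) - g(c(10)) = (-5)² - (-161)*√(10²) = 25 - (-161)*√100 = 25 - (-161)*10 = 25 - 1*(-1610) = 25 + 1610 = 1635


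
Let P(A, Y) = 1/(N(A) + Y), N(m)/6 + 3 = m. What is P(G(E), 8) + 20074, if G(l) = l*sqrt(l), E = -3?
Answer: 10759659/536 + 9*I*sqrt(3)/536 ≈ 20074.0 + 0.029083*I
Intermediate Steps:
N(m) = -18 + 6*m
G(l) = l**(3/2)
P(A, Y) = 1/(-18 + Y + 6*A) (P(A, Y) = 1/((-18 + 6*A) + Y) = 1/(-18 + Y + 6*A))
P(G(E), 8) + 20074 = 1/(-18 + 8 + 6*(-3)**(3/2)) + 20074 = 1/(-18 + 8 + 6*(-3*I*sqrt(3))) + 20074 = 1/(-18 + 8 - 18*I*sqrt(3)) + 20074 = 1/(-10 - 18*I*sqrt(3)) + 20074 = 20074 + 1/(-10 - 18*I*sqrt(3))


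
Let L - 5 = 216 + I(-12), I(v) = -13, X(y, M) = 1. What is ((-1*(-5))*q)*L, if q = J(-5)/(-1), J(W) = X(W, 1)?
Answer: -1040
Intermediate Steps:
J(W) = 1
q = -1 (q = 1/(-1) = 1*(-1) = -1)
L = 208 (L = 5 + (216 - 13) = 5 + 203 = 208)
((-1*(-5))*q)*L = (-1*(-5)*(-1))*208 = (5*(-1))*208 = -5*208 = -1040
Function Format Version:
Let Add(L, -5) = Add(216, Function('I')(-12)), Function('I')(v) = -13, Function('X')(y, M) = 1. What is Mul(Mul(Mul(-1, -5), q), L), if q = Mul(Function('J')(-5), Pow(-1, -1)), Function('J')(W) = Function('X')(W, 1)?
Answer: -1040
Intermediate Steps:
Function('J')(W) = 1
q = -1 (q = Mul(1, Pow(-1, -1)) = Mul(1, -1) = -1)
L = 208 (L = Add(5, Add(216, -13)) = Add(5, 203) = 208)
Mul(Mul(Mul(-1, -5), q), L) = Mul(Mul(Mul(-1, -5), -1), 208) = Mul(Mul(5, -1), 208) = Mul(-5, 208) = -1040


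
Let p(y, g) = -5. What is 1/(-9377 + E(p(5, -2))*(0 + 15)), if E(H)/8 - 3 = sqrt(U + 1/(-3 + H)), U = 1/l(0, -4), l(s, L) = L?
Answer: -9017/81311689 - 30*I*sqrt(6)/81311689 ≈ -0.00011089 - 9.0374e-7*I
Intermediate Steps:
U = -1/4 (U = 1/(-4) = -1/4 ≈ -0.25000)
E(H) = 24 + 8*sqrt(-1/4 + 1/(-3 + H))
1/(-9377 + E(p(5, -2))*(0 + 15)) = 1/(-9377 + (24 + 4*sqrt((7 - 1*(-5))/(-3 - 5)))*(0 + 15)) = 1/(-9377 + (24 + 4*sqrt((7 + 5)/(-8)))*15) = 1/(-9377 + (24 + 4*sqrt(-1/8*12))*15) = 1/(-9377 + (24 + 4*sqrt(-3/2))*15) = 1/(-9377 + (24 + 4*(I*sqrt(6)/2))*15) = 1/(-9377 + (24 + 2*I*sqrt(6))*15) = 1/(-9377 + (360 + 30*I*sqrt(6))) = 1/(-9017 + 30*I*sqrt(6))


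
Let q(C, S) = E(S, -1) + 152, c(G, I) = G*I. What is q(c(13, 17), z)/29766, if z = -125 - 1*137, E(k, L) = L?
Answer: 151/29766 ≈ 0.0050729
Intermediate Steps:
z = -262 (z = -125 - 137 = -262)
q(C, S) = 151 (q(C, S) = -1 + 152 = 151)
q(c(13, 17), z)/29766 = 151/29766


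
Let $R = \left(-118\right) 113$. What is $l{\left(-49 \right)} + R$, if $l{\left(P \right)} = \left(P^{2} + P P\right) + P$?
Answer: $-8581$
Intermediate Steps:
$l{\left(P \right)} = P + 2 P^{2}$ ($l{\left(P \right)} = \left(P^{2} + P^{2}\right) + P = 2 P^{2} + P = P + 2 P^{2}$)
$R = -13334$
$l{\left(-49 \right)} + R = - 49 \left(1 + 2 \left(-49\right)\right) - 13334 = - 49 \left(1 - 98\right) - 13334 = \left(-49\right) \left(-97\right) - 13334 = 4753 - 13334 = -8581$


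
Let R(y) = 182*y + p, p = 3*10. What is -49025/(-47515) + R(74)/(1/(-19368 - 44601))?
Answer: -8205399189881/9503 ≈ -8.6345e+8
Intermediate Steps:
p = 30
R(y) = 30 + 182*y (R(y) = 182*y + 30 = 30 + 182*y)
-49025/(-47515) + R(74)/(1/(-19368 - 44601)) = -49025/(-47515) + (30 + 182*74)/(1/(-19368 - 44601)) = -49025*(-1/47515) + (30 + 13468)/(1/(-63969)) = 9805/9503 + 13498/(-1/63969) = 9805/9503 + 13498*(-63969) = 9805/9503 - 863453562 = -8205399189881/9503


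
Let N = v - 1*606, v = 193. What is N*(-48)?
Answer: 19824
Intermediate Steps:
N = -413 (N = 193 - 1*606 = 193 - 606 = -413)
N*(-48) = -413*(-48) = 19824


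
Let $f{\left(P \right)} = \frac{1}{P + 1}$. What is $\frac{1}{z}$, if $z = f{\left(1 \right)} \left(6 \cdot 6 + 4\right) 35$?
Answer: $\frac{1}{700} \approx 0.0014286$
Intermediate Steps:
$f{\left(P \right)} = \frac{1}{1 + P}$
$z = 700$ ($z = \frac{6 \cdot 6 + 4}{1 + 1} \cdot 35 = \frac{36 + 4}{2} \cdot 35 = \frac{1}{2} \cdot 40 \cdot 35 = 20 \cdot 35 = 700$)
$\frac{1}{z} = \frac{1}{700}$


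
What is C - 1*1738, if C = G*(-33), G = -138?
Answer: 2816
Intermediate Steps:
C = 4554 (C = -138*(-33) = 4554)
C - 1*1738 = 4554 - 1*1738 = 4554 - 1738 = 2816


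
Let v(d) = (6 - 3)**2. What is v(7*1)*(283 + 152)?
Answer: 3915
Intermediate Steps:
v(d) = 9 (v(d) = 3**2 = 9)
v(7*1)*(283 + 152) = 9*(283 + 152) = 9*435 = 3915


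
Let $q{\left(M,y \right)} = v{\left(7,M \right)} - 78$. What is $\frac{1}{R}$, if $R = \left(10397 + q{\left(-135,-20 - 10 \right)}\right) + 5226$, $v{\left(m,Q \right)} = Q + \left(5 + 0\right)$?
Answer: $\frac{1}{15415} \approx 6.4872 \cdot 10^{-5}$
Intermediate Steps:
$v{\left(m,Q \right)} = 5 + Q$ ($v{\left(m,Q \right)} = Q + 5 = 5 + Q$)
$q{\left(M,y \right)} = -73 + M$ ($q{\left(M,y \right)} = \left(5 + M\right) - 78 = -73 + M$)
$R = 15415$ ($R = \left(10397 - 208\right) + 5226 = 10189 + 5226 = 15415$)
$\frac{1}{R} = \frac{1}{15415}$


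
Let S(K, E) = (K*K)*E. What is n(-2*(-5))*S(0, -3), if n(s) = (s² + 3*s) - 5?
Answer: 0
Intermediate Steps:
n(s) = -5 + s² + 3*s
S(K, E) = E*K² (S(K, E) = K²*E = E*K²)
n(-2*(-5))*S(0, -3) = (-5 + (-2*(-5))² + 3*(-2*(-5)))*(-3*0²) = (-5 + 10² + 3*10)*(-3*0) = (-5 + 100 + 30)*0 = 125*0 = 0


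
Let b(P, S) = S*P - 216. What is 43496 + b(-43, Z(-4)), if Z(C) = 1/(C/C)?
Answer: 43237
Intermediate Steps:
Z(C) = 1 (Z(C) = 1/1 = 1)
b(P, S) = -216 + P*S (b(P, S) = P*S - 216 = -216 + P*S)
43496 + b(-43, Z(-4)) = 43496 + (-216 - 43*1) = 43496 + (-216 - 43) = 43496 - 259 = 43237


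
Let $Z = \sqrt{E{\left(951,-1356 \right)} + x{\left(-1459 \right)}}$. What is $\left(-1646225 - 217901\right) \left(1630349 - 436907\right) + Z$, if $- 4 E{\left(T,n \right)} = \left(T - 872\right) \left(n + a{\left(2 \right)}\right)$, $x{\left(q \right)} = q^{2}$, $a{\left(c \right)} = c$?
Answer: $-2224726261692 + \frac{\sqrt{8621690}}{2} \approx -2.2247 \cdot 10^{12}$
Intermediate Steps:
$E{\left(T,n \right)} = - \frac{\left(-872 + T\right) \left(2 + n\right)}{4}$ ($E{\left(T,n \right)} = - \frac{\left(T - 872\right) \left(n + 2\right)}{4} = - \frac{\left(-872 + T\right) \left(2 + n\right)}{4}$)
$Z = \frac{\sqrt{8621690}}{2}$ ($Z = \sqrt{\left(436 + 218 \left(-1356\right) - \frac{951}{2} - \frac{951}{4} \left(-1356\right)\right) + \left(-1459\right)^{2}} = \sqrt{\left(436 - 295608 - \frac{951}{2} + 322389\right) + 2128681} = \sqrt{\frac{53483}{2} + 2128681} = \sqrt{\frac{4310845}{2}} = \frac{\sqrt{8621690}}{2} \approx 1468.1$)
$\left(-1646225 - 217901\right) \left(1630349 - 436907\right) + Z = \left(-1646225 - 217901\right) \left(1630349 - 436907\right) + \frac{\sqrt{8621690}}{2} = \left(-1864126\right) 1193442 + \frac{\sqrt{8621690}}{2} = -2224726261692 + \frac{\sqrt{8621690}}{2}$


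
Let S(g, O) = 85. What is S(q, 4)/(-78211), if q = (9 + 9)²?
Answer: -85/78211 ≈ -0.0010868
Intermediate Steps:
q = 324 (q = 18² = 324)
S(q, 4)/(-78211) = 85/(-78211) = 85*(-1/78211) = -85/78211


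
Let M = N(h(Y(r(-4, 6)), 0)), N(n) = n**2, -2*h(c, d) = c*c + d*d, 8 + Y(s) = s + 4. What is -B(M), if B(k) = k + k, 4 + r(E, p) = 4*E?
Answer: -165888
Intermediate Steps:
r(E, p) = -4 + 4*E
Y(s) = -4 + s (Y(s) = -8 + (s + 4) = -8 + (4 + s) = -4 + s)
h(c, d) = -c**2/2 - d**2/2 (h(c, d) = -(c*c + d*d)/2 = -(c**2 + d**2)/2 = -c**2/2 - d**2/2)
M = 82944 (M = (-(-4 + (-4 + 4*(-4)))**2/2 - 1/2*0**2)**2 = (-(-4 + (-4 - 16))**2/2 - 1/2*0)**2 = (-(-4 - 20)**2/2 + 0)**2 = (-1/2*(-24)**2 + 0)**2 = (-1/2*576 + 0)**2 = (-288 + 0)**2 = (-288)**2 = 82944)
B(k) = 2*k
-B(M) = -2*82944 = -1*165888 = -165888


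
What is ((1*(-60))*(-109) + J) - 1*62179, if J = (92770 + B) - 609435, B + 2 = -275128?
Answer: -847434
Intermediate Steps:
B = -275130 (B = -2 - 275128 = -275130)
J = -791795 (J = (92770 - 275130) - 609435 = -182360 - 609435 = -791795)
((1*(-60))*(-109) + J) - 1*62179 = ((1*(-60))*(-109) - 791795) - 1*62179 = (-60*(-109) - 791795) - 62179 = (6540 - 791795) - 62179 = -785255 - 62179 = -847434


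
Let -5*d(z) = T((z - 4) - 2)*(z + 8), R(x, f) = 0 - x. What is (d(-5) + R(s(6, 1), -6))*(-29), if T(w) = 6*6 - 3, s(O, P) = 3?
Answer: 3306/5 ≈ 661.20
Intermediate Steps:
R(x, f) = -x
T(w) = 33 (T(w) = 36 - 3 = 33)
d(z) = -264/5 - 33*z/5 (d(z) = -33*(z + 8)/5 = -33*(8 + z)/5 = -(264 + 33*z)/5 = -264/5 - 33*z/5)
(d(-5) + R(s(6, 1), -6))*(-29) = ((-264/5 - 33/5*(-5)) - 1*3)*(-29) = ((-264/5 + 33) - 3)*(-29) = (-99/5 - 3)*(-29) = -114/5*(-29) = 3306/5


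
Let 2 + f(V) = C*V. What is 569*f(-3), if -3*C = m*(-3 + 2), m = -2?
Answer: 0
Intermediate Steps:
C = -⅔ (C = -(-2)*(-3 + 2)/3 = -(-2)*(-1)/3 = -⅓*2 = -⅔ ≈ -0.66667)
f(V) = -2 - 2*V/3
569*f(-3) = 569*(-2 - ⅔*(-3)) = 569*(-2 + 2) = 569*0 = 0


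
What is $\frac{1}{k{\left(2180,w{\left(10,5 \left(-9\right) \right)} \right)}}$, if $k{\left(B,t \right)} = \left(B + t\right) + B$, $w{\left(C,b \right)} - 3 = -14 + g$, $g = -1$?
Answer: $\frac{1}{4348} \approx 0.00022999$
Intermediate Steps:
$w{\left(C,b \right)} = -12$ ($w{\left(C,b \right)} = 3 - 15 = -12$)
$k{\left(B,t \right)} = t + 2 B$
$\frac{1}{k{\left(2180,w{\left(10,5 \left(-9\right) \right)} \right)}} = \frac{1}{-12 + 2 \cdot 2180} = \frac{1}{-12 + 4360} = \frac{1}{4348}$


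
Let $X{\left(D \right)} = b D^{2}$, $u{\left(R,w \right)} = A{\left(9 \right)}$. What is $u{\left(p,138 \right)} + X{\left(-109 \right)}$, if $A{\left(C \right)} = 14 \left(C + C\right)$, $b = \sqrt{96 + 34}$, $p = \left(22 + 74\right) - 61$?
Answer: $252 + 11881 \sqrt{130} \approx 1.3572 \cdot 10^{5}$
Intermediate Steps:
$p = 35$ ($p = 96 - 61 = 35$)
$b = \sqrt{130} \approx 11.402$
$A{\left(C \right)} = 28 C$ ($A{\left(C \right)} = 14 \cdot 2 C = 28 C$)
$u{\left(R,w \right)} = 252$ ($u{\left(R,w \right)} = 28 \cdot 9 = 252$)
$X{\left(D \right)} = \sqrt{130} D^{2}$
$u{\left(p,138 \right)} + X{\left(-109 \right)} = 252 + \sqrt{130} \left(-109\right)^{2} = 252 + \sqrt{130} \cdot 11881 = 252 + 11881 \sqrt{130}$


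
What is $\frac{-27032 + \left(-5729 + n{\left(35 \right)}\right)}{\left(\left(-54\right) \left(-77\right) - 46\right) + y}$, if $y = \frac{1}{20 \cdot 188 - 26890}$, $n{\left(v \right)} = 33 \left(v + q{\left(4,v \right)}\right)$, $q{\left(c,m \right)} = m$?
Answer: $- \frac{704331630}{95110559} \approx -7.4054$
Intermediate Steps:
$n{\left(v \right)} = 66 v$ ($n{\left(v \right)} = 33 \left(v + v\right) = 33 \cdot 2 v = 66 v$)
$y = - \frac{1}{23130}$ ($y = \frac{1}{3760 - 26890} = \frac{1}{-23130} = - \frac{1}{23130} \approx -4.3234 \cdot 10^{-5}$)
$\frac{-27032 + \left(-5729 + n{\left(35 \right)}\right)}{\left(\left(-54\right) \left(-77\right) - 46\right) + y} = \frac{-27032 + \left(-5729 + 66 \cdot 35\right)}{\left(\left(-54\right) \left(-77\right) - 46\right) - \frac{1}{23130}} = \frac{-27032 + \left(-5729 + 2310\right)}{\left(4158 - 46\right) - \frac{1}{23130}} = \frac{-27032 - 3419}{4112 - \frac{1}{23130}} = - \frac{30451}{\frac{95110559}{23130}} = \left(-30451\right) \frac{23130}{95110559} = - \frac{704331630}{95110559}$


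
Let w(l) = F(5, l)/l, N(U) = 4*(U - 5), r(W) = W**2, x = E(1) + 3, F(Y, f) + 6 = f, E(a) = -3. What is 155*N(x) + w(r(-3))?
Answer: -9299/3 ≈ -3099.7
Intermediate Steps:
F(Y, f) = -6 + f
x = 0 (x = -3 + 3 = 0)
N(U) = -20 + 4*U (N(U) = 4*(-5 + U) = -20 + 4*U)
w(l) = (-6 + l)/l
155*N(x) + w(r(-3)) = 155*(-20 + 4*0) + (-6 + (-3)**2)/((-3)**2) = 155*(-20 + 0) + (-6 + 9)/9 = 155*(-20) + (1/9)*3 = -3100 + 1/3 = -9299/3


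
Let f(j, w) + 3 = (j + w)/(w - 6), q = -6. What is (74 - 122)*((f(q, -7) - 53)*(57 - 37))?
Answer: 52800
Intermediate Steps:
f(j, w) = -3 + (j + w)/(-6 + w) (f(j, w) = -3 + (j + w)/(w - 6) = -3 + (j + w)/(-6 + w))
(74 - 122)*((f(q, -7) - 53)*(57 - 37)) = (74 - 122)*(((18 - 6 - 2*(-7))/(-6 - 7) - 53)*(57 - 37)) = -48*((18 - 6 + 14)/(-13) - 53)*20 = -48*(-1/13*26 - 53)*20 = -48*(-2 - 53)*20 = -(-2640)*20 = -48*(-1100) = 52800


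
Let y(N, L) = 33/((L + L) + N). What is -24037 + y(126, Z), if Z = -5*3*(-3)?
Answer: -1730653/72 ≈ -24037.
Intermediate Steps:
Z = 45 (Z = -15*(-3) = 45)
y(N, L) = 33/(N + 2*L) (y(N, L) = 33/(2*L + N) = 33/(N + 2*L))
-24037 + y(126, Z) = -24037 + 33/(126 + 2*45) = -24037 + 33/(126 + 90) = -24037 + 33/216 = -24037 + 33*(1/216) = -24037 + 11/72 = -1730653/72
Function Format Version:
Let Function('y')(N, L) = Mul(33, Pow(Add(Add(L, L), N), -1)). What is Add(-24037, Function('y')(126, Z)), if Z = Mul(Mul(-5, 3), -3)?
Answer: Rational(-1730653, 72) ≈ -24037.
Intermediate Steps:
Z = 45 (Z = Mul(-15, -3) = 45)
Function('y')(N, L) = Mul(33, Pow(Add(N, Mul(2, L)), -1)) (Function('y')(N, L) = Mul(33, Pow(Add(Mul(2, L), N), -1)) = Mul(33, Pow(Add(N, Mul(2, L)), -1)))
Add(-24037, Function('y')(126, Z)) = Add(-24037, Mul(33, Pow(Add(126, Mul(2, 45)), -1))) = Add(-24037, Mul(33, Pow(Add(126, 90), -1))) = Add(-24037, Mul(33, Pow(216, -1))) = Add(-24037, Mul(33, Rational(1, 216))) = Add(-24037, Rational(11, 72)) = Rational(-1730653, 72)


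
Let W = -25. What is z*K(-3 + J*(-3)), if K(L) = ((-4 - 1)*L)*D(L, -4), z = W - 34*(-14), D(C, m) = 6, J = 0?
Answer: 40590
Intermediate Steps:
z = 451 (z = -25 - 34*(-14) = -25 + 476 = 451)
K(L) = -30*L (K(L) = ((-4 - 1)*L)*6 = -5*L*6 = -30*L)
z*K(-3 + J*(-3)) = 451*(-30*(-3 + 0*(-3))) = 451*(-30*(-3 + 0)) = 451*(-30*(-3)) = 451*90 = 40590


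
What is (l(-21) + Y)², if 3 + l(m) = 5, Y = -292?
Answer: 84100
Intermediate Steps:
l(m) = 2 (l(m) = -3 + 5 = 2)
(l(-21) + Y)² = (2 - 292)² = (-290)² = 84100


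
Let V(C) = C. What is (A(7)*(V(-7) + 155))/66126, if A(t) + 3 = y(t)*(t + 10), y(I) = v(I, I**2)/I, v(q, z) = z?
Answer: 8584/33063 ≈ 0.25963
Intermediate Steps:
y(I) = I (y(I) = I**2/I = I)
A(t) = -3 + t*(10 + t) (A(t) = -3 + t*(t + 10) = -3 + t*(10 + t))
(A(7)*(V(-7) + 155))/66126 = ((-3 + 7**2 + 10*7)*(-7 + 155))/66126 = ((-3 + 49 + 70)*148)*(1/66126) = (116*148)*(1/66126) = 17168*(1/66126) = 8584/33063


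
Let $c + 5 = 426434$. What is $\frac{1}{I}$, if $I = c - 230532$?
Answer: $\frac{1}{195897} \approx 5.1047 \cdot 10^{-6}$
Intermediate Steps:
$c = 426429$ ($c = -5 + 426434 = 426429$)
$I = 195897$ ($I = 426429 - 230532 = 195897$)
$\frac{1}{I} = \frac{1}{195897}$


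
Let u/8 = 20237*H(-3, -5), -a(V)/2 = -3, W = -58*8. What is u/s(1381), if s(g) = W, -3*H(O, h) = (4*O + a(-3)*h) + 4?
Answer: -384503/87 ≈ -4419.6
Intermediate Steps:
W = -464
a(V) = 6 (a(V) = -2*(-3) = 6)
H(O, h) = -4/3 - 2*h - 4*O/3 (H(O, h) = -((4*O + 6*h) + 4)/3 = -(4 + 4*O + 6*h)/3 = -4/3 - 2*h - 4*O/3)
s(g) = -464
u = 6152048/3 (u = 8*(20237*(-4/3 - 2*(-5) - 4/3*(-3))) = 8*(20237*(-4/3 + 10 + 4)) = 8*(20237*(38/3)) = 8*(769006/3) = 6152048/3 ≈ 2.0507e+6)
u/s(1381) = (6152048/3)/(-464) = (6152048/3)*(-1/464) = -384503/87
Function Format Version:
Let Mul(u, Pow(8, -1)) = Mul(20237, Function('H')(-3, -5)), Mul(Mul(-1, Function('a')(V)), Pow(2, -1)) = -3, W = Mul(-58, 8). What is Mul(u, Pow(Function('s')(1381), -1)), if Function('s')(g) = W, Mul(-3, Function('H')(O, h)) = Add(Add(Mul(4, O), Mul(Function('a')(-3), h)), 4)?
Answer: Rational(-384503, 87) ≈ -4419.6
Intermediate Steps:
W = -464
Function('a')(V) = 6 (Function('a')(V) = Mul(-2, -3) = 6)
Function('H')(O, h) = Add(Rational(-4, 3), Mul(-2, h), Mul(Rational(-4, 3), O)) (Function('H')(O, h) = Mul(Rational(-1, 3), Add(Add(Mul(4, O), Mul(6, h)), 4)) = Mul(Rational(-1, 3), Add(4, Mul(4, O), Mul(6, h))) = Add(Rational(-4, 3), Mul(-2, h), Mul(Rational(-4, 3), O)))
Function('s')(g) = -464
u = Rational(6152048, 3) (u = Mul(8, Mul(20237, Add(Rational(-4, 3), Mul(-2, -5), Mul(Rational(-4, 3), -3)))) = Mul(8, Mul(20237, Add(Rational(-4, 3), 10, 4))) = Mul(8, Mul(20237, Rational(38, 3))) = Mul(8, Rational(769006, 3)) = Rational(6152048, 3) ≈ 2.0507e+6)
Mul(u, Pow(Function('s')(1381), -1)) = Mul(Rational(6152048, 3), Pow(-464, -1)) = Mul(Rational(6152048, 3), Rational(-1, 464)) = Rational(-384503, 87)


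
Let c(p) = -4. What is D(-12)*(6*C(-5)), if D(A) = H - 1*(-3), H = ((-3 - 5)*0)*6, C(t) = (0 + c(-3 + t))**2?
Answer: 288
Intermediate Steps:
C(t) = 16 (C(t) = (0 - 4)**2 = (-4)**2 = 16)
H = 0 (H = -8*0*6 = 0*6 = 0)
D(A) = 3 (D(A) = 0 - 1*(-3) = 0 + 3 = 3)
D(-12)*(6*C(-5)) = 3*(6*16) = 3*96 = 288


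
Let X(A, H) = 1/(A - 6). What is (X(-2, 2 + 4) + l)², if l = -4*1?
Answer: 1089/64 ≈ 17.016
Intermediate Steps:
X(A, H) = 1/(-6 + A)
l = -4
(X(-2, 2 + 4) + l)² = (1/(-6 - 2) - 4)² = (1/(-8) - 4)² = (-⅛ - 4)² = (-33/8)² = 1089/64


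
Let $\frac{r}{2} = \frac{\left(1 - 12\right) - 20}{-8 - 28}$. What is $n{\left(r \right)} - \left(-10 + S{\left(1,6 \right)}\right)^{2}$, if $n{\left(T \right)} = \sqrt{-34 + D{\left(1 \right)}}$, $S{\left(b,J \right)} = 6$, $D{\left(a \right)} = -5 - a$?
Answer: $-16 + 2 i \sqrt{10} \approx -16.0 + 6.3246 i$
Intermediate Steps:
$r = \frac{31}{18}$ ($r = 2 \frac{\left(1 - 12\right) - 20}{-8 - 28} = 2 \frac{-11 - 20}{-36} = 2 \left(\left(-31\right) \left(- \frac{1}{36}\right)\right) = 2 \cdot \frac{31}{36} = \frac{31}{18} \approx 1.7222$)
$n{\left(T \right)} = 2 i \sqrt{10}$ ($n{\left(T \right)} = \sqrt{-34 - 6} = \sqrt{-40} = 2 i \sqrt{10}$)
$n{\left(r \right)} - \left(-10 + S{\left(1,6 \right)}\right)^{2} = 2 i \sqrt{10} - \left(-10 + 6\right)^{2} = 2 i \sqrt{10} - \left(-4\right)^{2} = 2 i \sqrt{10} - 16 = -16 + 2 i \sqrt{10}$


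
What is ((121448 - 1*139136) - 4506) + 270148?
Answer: 247954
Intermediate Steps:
((121448 - 1*139136) - 4506) + 270148 = ((121448 - 139136) - 4506) + 270148 = (-17688 - 4506) + 270148 = -22194 + 270148 = 247954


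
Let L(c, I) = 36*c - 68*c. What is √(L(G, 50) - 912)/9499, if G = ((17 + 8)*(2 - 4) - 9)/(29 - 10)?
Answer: 4*I*√18335/180481 ≈ 0.003001*I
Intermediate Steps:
G = -59/19 (G = (25*(-2) - 9)/19 = (-50 - 9)*(1/19) = -59*1/19 = -59/19 ≈ -3.1053)
L(c, I) = -32*c
√(L(G, 50) - 912)/9499 = √(-32*(-59/19) - 912)/9499 = √(1888/19 - 912)*(1/9499) = √(-15440/19)*(1/9499) = (4*I*√18335/19)*(1/9499) = 4*I*√18335/180481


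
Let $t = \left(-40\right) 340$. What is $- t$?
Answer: $13600$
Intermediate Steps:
$t = -13600$
$- t = \left(-1\right) \left(-13600\right) = 13600$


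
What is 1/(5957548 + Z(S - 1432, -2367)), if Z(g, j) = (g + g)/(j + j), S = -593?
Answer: 263/1566835349 ≈ 1.6785e-7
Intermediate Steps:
Z(g, j) = g/j (Z(g, j) = (2*g)/((2*j)) = (2*g)*(1/(2*j)) = g/j)
1/(5957548 + Z(S - 1432, -2367)) = 1/(5957548 + (-593 - 1432)/(-2367)) = 1/(5957548 - 2025*(-1/2367)) = 1/(5957548 + 225/263) = 1/(1566835349/263) = 263/1566835349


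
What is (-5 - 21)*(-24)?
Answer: 624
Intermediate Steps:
(-5 - 21)*(-24) = -26*(-24) = 624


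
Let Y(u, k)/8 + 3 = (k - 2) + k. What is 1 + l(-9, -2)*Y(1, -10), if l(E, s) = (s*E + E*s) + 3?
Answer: -7799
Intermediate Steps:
l(E, s) = 3 + 2*E*s (l(E, s) = (E*s + E*s) + 3 = 2*E*s + 3 = 3 + 2*E*s)
Y(u, k) = -40 + 16*k (Y(u, k) = -24 + 8*((k - 2) + k) = -24 + 8*((-2 + k) + k) = -24 + 8*(-2 + 2*k) = -24 + (-16 + 16*k) = -40 + 16*k)
1 + l(-9, -2)*Y(1, -10) = 1 + (3 + 2*(-9)*(-2))*(-40 + 16*(-10)) = 1 + (3 + 36)*(-40 - 160) = 1 + 39*(-200) = 1 - 7800 = -7799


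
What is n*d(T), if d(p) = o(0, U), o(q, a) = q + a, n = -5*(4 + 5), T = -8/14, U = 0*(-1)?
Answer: 0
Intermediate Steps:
U = 0
T = -4/7 (T = -8*1/14 = -4/7 ≈ -0.57143)
n = -45 (n = -5*9 = -45)
o(q, a) = a + q
d(p) = 0 (d(p) = 0 + 0 = 0)
n*d(T) = -45*0 = 0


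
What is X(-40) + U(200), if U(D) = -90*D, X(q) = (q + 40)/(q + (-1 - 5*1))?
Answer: -18000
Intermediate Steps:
X(q) = (40 + q)/(-6 + q) (X(q) = (40 + q)/(q + (-1 - 5)) = (40 + q)/(q - 6) = (40 + q)/(-6 + q))
X(-40) + U(200) = (40 - 40)/(-6 - 40) - 90*200 = 0/(-46) - 18000 = -1/46*0 - 18000 = 0 - 18000 = -18000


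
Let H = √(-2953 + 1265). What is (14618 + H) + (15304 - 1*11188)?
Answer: 18734 + 2*I*√422 ≈ 18734.0 + 41.085*I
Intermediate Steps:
H = 2*I*√422 (H = √(-1688) = 2*I*√422 ≈ 41.085*I)
(14618 + H) + (15304 - 1*11188) = (14618 + 2*I*√422) + (15304 - 1*11188) = (14618 + 2*I*√422) + (15304 - 11188) = (14618 + 2*I*√422) + 4116 = 18734 + 2*I*√422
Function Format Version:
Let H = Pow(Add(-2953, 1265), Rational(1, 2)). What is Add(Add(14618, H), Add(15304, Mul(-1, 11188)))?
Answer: Add(18734, Mul(2, I, Pow(422, Rational(1, 2)))) ≈ Add(18734., Mul(41.085, I))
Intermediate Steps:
H = Mul(2, I, Pow(422, Rational(1, 2))) (H = Pow(-1688, Rational(1, 2)) = Mul(2, I, Pow(422, Rational(1, 2))) ≈ Mul(41.085, I))
Add(Add(14618, H), Add(15304, Mul(-1, 11188))) = Add(Add(14618, Mul(2, I, Pow(422, Rational(1, 2)))), Add(15304, Mul(-1, 11188))) = Add(Add(14618, Mul(2, I, Pow(422, Rational(1, 2)))), Add(15304, -11188)) = Add(Add(14618, Mul(2, I, Pow(422, Rational(1, 2)))), 4116) = Add(18734, Mul(2, I, Pow(422, Rational(1, 2))))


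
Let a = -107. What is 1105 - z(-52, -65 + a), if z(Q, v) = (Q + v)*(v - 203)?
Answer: -82895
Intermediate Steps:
z(Q, v) = (-203 + v)*(Q + v) (z(Q, v) = (Q + v)*(-203 + v) = (-203 + v)*(Q + v))
1105 - z(-52, -65 + a) = 1105 - ((-65 - 107)² - 203*(-52) - 203*(-65 - 107) - 52*(-65 - 107)) = 1105 - ((-172)² + 10556 - 203*(-172) - 52*(-172)) = 1105 - (29584 + 10556 + 34916 + 8944) = 1105 - 1*84000 = 1105 - 84000 = -82895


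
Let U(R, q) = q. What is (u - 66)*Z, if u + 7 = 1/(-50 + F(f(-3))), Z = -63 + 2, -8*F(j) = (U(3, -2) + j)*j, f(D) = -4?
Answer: 236070/53 ≈ 4454.1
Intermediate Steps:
F(j) = -j*(-2 + j)/8 (F(j) = -(-2 + j)*j/8 = -j*(-2 + j)/8)
Z = -61
u = -372/53 (u = -7 + 1/(-50 + (⅛)*(-4)*(2 - 1*(-4))) = -7 + 1/(-50 + (⅛)*(-4)*(2 + 4)) = -7 + 1/(-50 + (⅛)*(-4)*6) = -7 + 1/(-50 - 3) = -7 + 1/(-53) = -7 - 1/53 = -372/53 ≈ -7.0189)
(u - 66)*Z = (-372/53 - 66)*(-61) = -3870/53*(-61) = 236070/53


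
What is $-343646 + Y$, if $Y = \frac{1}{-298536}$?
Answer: $- \frac{102590702257}{298536} \approx -3.4365 \cdot 10^{5}$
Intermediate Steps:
$Y = - \frac{1}{298536} \approx -3.3497 \cdot 10^{-6}$
$-343646 + Y = -343646 - \frac{1}{298536} = - \frac{102590702257}{298536}$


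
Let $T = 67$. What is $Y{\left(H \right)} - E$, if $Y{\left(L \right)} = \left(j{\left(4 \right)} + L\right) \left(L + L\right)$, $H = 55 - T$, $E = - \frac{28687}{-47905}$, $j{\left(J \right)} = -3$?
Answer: $\frac{17217113}{47905} \approx 359.4$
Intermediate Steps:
$E = \frac{28687}{47905}$ ($E = \left(-28687\right) \left(- \frac{1}{47905}\right) = \frac{28687}{47905} \approx 0.59883$)
$H = -12$ ($H = 55 - 67 = -12$)
$Y{\left(L \right)} = 2 L \left(-3 + L\right)$ ($Y{\left(L \right)} = \left(-3 + L\right) \left(L + L\right) = \left(-3 + L\right) 2 L = 2 L \left(-3 + L\right)$)
$Y{\left(H \right)} - E = 2 \left(-12\right) \left(-3 - 12\right) - \frac{28687}{47905} = 2 \left(-12\right) \left(-15\right) - \frac{28687}{47905} = 360 - \frac{28687}{47905} = \frac{17217113}{47905}$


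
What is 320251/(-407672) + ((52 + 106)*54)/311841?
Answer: -10709903843/14125427128 ≈ -0.75820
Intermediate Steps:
320251/(-407672) + ((52 + 106)*54)/311841 = 320251*(-1/407672) + (158*54)*(1/311841) = -320251/407672 + 8532*(1/311841) = -320251/407672 + 948/34649 = -10709903843/14125427128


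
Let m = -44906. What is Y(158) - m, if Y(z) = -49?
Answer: 44857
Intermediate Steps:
Y(158) - m = -49 - 1*(-44906) = -49 + 44906 = 44857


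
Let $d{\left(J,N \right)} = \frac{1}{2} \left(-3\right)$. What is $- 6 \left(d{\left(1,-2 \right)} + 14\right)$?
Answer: $-75$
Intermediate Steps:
$d{\left(J,N \right)} = - \frac{3}{2}$ ($d{\left(J,N \right)} = \frac{1}{2} \left(-3\right) = - \frac{3}{2}$)
$- 6 \left(d{\left(1,-2 \right)} + 14\right) = - 6 \left(- \frac{3}{2} + 14\right) = \left(-6\right) \frac{25}{2} = -75$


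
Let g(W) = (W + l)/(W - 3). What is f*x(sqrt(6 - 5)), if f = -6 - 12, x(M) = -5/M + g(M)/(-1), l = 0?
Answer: 81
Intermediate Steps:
g(W) = W/(-3 + W) (g(W) = (W + 0)/(W - 3) = W/(-3 + W))
x(M) = -5/M - M/(-3 + M) (x(M) = -5/M + (M/(-3 + M))/(-1) = -5/M + (M/(-3 + M))*(-1) = -5/M - M/(-3 + M))
f = -18
f*x(sqrt(6 - 5)) = -18*(15 - (sqrt(6 - 5))**2 - 5*sqrt(6 - 5))/((sqrt(6 - 5))*(-3 + sqrt(6 - 5))) = -18*(15 - (sqrt(1))**2 - 5*sqrt(1))/((sqrt(1))*(-3 + sqrt(1))) = -18*(15 - 1*1**2 - 5*1)/(1*(-3 + 1)) = -18*(15 - 1*1 - 5)/(-2) = -18*(-1)*(15 - 1 - 5)/2 = -18*(-1)*9/2 = -18*(-9/2) = 81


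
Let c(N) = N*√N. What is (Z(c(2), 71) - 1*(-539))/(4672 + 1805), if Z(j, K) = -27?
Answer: 512/6477 ≈ 0.079049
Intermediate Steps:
c(N) = N^(3/2)
(Z(c(2), 71) - 1*(-539))/(4672 + 1805) = (-27 - 1*(-539))/(4672 + 1805) = (-27 + 539)/6477 = 512*(1/6477) = 512/6477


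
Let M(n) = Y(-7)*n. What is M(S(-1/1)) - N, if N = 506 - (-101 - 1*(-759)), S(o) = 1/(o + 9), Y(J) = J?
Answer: 1209/8 ≈ 151.13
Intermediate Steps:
S(o) = 1/(9 + o)
M(n) = -7*n
N = -152 (N = 506 - (-101 + 759) = 506 - 1*658 = 506 - 658 = -152)
M(S(-1/1)) - N = -7/(9 - 1/1) - 1*(-152) = -7/(9 - 1*1) + 152 = -7/(9 - 1) + 152 = -7/8 + 152 = 1209/8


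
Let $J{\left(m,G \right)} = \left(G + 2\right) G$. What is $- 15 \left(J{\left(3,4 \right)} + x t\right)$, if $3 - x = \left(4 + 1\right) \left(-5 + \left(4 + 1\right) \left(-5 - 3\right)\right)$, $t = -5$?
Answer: $16740$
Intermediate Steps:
$J{\left(m,G \right)} = G \left(2 + G\right)$ ($J{\left(m,G \right)} = \left(2 + G\right) G = G \left(2 + G\right)$)
$x = 228$ ($x = 3 - \left(4 + 1\right) \left(-5 + \left(4 + 1\right) \left(-5 - 3\right)\right) = 3 - 5 \left(-5 + 5 \left(-8\right)\right) = 3 - 5 \left(-5 - 40\right) = 3 - 5 \left(-45\right) = 3 - -225 = 3 + 225 = 228$)
$- 15 \left(J{\left(3,4 \right)} + x t\right) = - 15 \left(4 \left(2 + 4\right) + 228 \left(-5\right)\right) = - 15 \left(4 \cdot 6 - 1140\right) = - 15 \left(24 - 1140\right) = \left(-15\right) \left(-1116\right) = 16740$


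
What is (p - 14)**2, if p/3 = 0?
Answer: 196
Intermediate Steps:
p = 0 (p = 3*0 = 0)
(p - 14)**2 = (0 - 14)**2 = (-14)**2 = 196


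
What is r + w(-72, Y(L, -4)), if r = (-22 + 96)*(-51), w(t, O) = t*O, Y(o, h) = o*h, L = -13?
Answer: -7518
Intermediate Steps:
Y(o, h) = h*o
w(t, O) = O*t
r = -3774 (r = 74*(-51) = -3774)
r + w(-72, Y(L, -4)) = -3774 - 4*(-13)*(-72) = -3774 + 52*(-72) = -3774 - 3744 = -7518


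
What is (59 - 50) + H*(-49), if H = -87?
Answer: 4272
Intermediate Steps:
(59 - 50) + H*(-49) = (59 - 50) - 87*(-49) = 9 + 4263 = 4272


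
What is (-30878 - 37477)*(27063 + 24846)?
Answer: -3548239695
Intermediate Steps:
(-30878 - 37477)*(27063 + 24846) = -68355*51909 = -3548239695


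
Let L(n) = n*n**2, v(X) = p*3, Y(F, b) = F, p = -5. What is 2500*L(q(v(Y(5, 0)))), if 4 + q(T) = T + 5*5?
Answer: 540000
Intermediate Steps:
v(X) = -15 (v(X) = -5*3 = -15)
q(T) = 21 + T (q(T) = -4 + (T + 5*5) = -4 + (T + 25) = -4 + (25 + T) = 21 + T)
L(n) = n**3
2500*L(q(v(Y(5, 0)))) = 2500*(21 - 15)**3 = 2500*6**3 = 2500*216 = 540000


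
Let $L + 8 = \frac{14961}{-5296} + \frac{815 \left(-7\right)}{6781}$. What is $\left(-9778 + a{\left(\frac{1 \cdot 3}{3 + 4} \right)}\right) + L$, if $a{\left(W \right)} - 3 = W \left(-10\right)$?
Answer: $- \frac{2461300739483}{251385232} \approx -9791.0$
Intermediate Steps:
$a{\left(W \right)} = 3 - 10 W$ ($a{\left(W \right)} = 3 + W \left(-10\right) = 3 - 10 W$)
$L = - \frac{418961629}{35912176}$ ($L = -8 + \left(\frac{14961}{-5296} + \frac{815 \left(-7\right)}{6781}\right) = -8 + \left(14961 \left(- \frac{1}{5296}\right) - \frac{5705}{6781}\right) = -8 - \frac{131664221}{35912176} = - \frac{418961629}{35912176} \approx -11.666$)
$\left(-9778 + a{\left(\frac{1 \cdot 3}{3 + 4} \right)}\right) + L = \left(-9778 + \left(3 - 10 \frac{1 \cdot 3}{3 + 4}\right)\right) - \frac{418961629}{35912176} = \left(-9778 + \left(3 - 10 \cdot \frac{3}{7}\right)\right) - \frac{418961629}{35912176} = \left(-9778 + \left(3 - 10 \cdot 3 \cdot \frac{1}{7}\right)\right) - \frac{418961629}{35912176} = \left(-9778 + \left(3 - \frac{30}{7}\right)\right) - \frac{418961629}{35912176} = \left(-9778 - \frac{9}{7}\right) - \frac{418961629}{35912176} = - \frac{68455}{7} - \frac{418961629}{35912176} = - \frac{2461300739483}{251385232}$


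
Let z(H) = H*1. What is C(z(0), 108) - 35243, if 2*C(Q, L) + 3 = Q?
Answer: -70489/2 ≈ -35245.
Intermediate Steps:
z(H) = H
C(Q, L) = -3/2 + Q/2
C(z(0), 108) - 35243 = (-3/2 + (½)*0) - 35243 = (-3/2 + 0) - 35243 = -3/2 - 35243 = -70489/2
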